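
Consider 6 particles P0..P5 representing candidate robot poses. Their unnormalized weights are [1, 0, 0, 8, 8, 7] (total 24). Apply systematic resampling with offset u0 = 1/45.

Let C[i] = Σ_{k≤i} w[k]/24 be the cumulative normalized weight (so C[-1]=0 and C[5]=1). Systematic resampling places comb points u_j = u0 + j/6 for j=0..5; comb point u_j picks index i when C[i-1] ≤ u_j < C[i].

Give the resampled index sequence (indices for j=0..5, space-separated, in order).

0 3 3 4 4 5

C = [1/24, 1/24, 1/24, 3/8, 17/24, 1]
j=0: u_0=1/45 ∈ [0, 1/24) → index 0
j=1: u_1=17/90 ∈ [1/24, 3/8) → index 3
j=2: u_2=16/45 ∈ [1/24, 3/8) → index 3
j=3: u_3=47/90 ∈ [3/8, 17/24) → index 4
j=4: u_4=31/45 ∈ [3/8, 17/24) → index 4
j=5: u_5=77/90 ∈ [17/24, 1) → index 5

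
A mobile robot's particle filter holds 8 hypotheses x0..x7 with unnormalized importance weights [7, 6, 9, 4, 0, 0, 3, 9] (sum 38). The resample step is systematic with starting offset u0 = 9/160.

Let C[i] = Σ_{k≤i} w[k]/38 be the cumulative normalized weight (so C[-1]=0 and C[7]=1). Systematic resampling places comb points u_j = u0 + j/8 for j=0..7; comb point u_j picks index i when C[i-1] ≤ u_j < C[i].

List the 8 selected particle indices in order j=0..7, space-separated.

C = [7/38, 13/38, 11/19, 13/19, 13/19, 13/19, 29/38, 1]
j=0: u_0=9/160 ∈ [0, 7/38) → index 0
j=1: u_1=29/160 ∈ [0, 7/38) → index 0
j=2: u_2=49/160 ∈ [7/38, 13/38) → index 1
j=3: u_3=69/160 ∈ [13/38, 11/19) → index 2
j=4: u_4=89/160 ∈ [13/38, 11/19) → index 2
j=5: u_5=109/160 ∈ [11/19, 13/19) → index 3
j=6: u_6=129/160 ∈ [29/38, 1) → index 7
j=7: u_7=149/160 ∈ [29/38, 1) → index 7

0 0 1 2 2 3 7 7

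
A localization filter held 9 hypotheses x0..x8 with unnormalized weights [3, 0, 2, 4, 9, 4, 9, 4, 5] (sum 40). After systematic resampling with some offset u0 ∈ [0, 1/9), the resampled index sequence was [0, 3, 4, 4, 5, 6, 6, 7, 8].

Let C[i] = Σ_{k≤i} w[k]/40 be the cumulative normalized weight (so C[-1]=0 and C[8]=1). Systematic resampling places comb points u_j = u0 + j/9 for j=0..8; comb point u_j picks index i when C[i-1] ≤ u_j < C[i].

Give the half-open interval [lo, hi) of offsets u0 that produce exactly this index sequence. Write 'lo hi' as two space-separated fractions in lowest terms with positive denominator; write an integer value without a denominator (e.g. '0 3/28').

C = [3/40, 3/40, 1/8, 9/40, 9/20, 11/20, 31/40, 7/8, 1]
j=0 picked index 0: u0 ∈ [0, 3/40)
j=1 picked index 3: u0 ∈ [1/72, 41/360)
j=2 picked index 4: u0 ∈ [1/360, 41/180)
j=3 picked index 4: u0 ∈ [-13/120, 7/60)
j=4 picked index 5: u0 ∈ [1/180, 19/180)
j=5 picked index 6: u0 ∈ [-1/180, 79/360)
j=6 picked index 6: u0 ∈ [-7/60, 13/120)
j=7 picked index 7: u0 ∈ [-1/360, 7/72)
j=8 picked index 8: u0 ∈ [-1/72, 1/9)
intersection: [1/72, 3/40)

1/72 3/40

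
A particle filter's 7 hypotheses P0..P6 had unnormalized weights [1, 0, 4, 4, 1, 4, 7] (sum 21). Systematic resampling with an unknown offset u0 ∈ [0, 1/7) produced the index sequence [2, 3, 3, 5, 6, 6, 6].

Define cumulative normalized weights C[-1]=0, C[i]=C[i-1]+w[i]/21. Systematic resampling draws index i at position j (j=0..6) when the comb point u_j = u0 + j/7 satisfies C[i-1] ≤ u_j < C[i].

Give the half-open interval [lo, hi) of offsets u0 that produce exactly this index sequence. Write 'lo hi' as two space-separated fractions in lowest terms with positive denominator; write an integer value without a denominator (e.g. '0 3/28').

C = [1/21, 1/21, 5/21, 3/7, 10/21, 2/3, 1]
j=0 picked index 2: u0 ∈ [1/21, 5/21)
j=1 picked index 3: u0 ∈ [2/21, 2/7)
j=2 picked index 3: u0 ∈ [-1/21, 1/7)
j=3 picked index 5: u0 ∈ [1/21, 5/21)
j=4 picked index 6: u0 ∈ [2/21, 3/7)
j=5 picked index 6: u0 ∈ [-1/21, 2/7)
j=6 picked index 6: u0 ∈ [-4/21, 1/7)
intersection: [2/21, 1/7)

2/21 1/7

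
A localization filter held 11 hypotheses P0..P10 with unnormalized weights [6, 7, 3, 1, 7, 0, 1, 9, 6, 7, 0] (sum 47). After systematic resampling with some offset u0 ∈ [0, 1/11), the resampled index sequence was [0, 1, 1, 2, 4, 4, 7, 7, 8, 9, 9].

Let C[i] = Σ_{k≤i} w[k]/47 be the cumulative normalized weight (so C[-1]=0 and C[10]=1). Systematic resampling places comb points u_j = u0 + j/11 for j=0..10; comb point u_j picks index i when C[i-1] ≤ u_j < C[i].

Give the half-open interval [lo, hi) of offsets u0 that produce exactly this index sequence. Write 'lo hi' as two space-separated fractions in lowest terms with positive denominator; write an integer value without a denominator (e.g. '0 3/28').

C = [6/47, 13/47, 16/47, 17/47, 24/47, 24/47, 25/47, 34/47, 40/47, 1, 1]
j=0 picked index 0: u0 ∈ [0, 6/47)
j=1 picked index 1: u0 ∈ [19/517, 96/517)
j=2 picked index 1: u0 ∈ [-28/517, 49/517)
j=3 picked index 2: u0 ∈ [2/517, 35/517)
j=4 picked index 4: u0 ∈ [-1/517, 76/517)
j=5 picked index 4: u0 ∈ [-48/517, 29/517)
j=6 picked index 7: u0 ∈ [-7/517, 92/517)
j=7 picked index 7: u0 ∈ [-54/517, 45/517)
j=8 picked index 8: u0 ∈ [-2/517, 64/517)
j=9 picked index 9: u0 ∈ [17/517, 2/11)
j=10 picked index 9: u0 ∈ [-30/517, 1/11)
intersection: [19/517, 29/517)

19/517 29/517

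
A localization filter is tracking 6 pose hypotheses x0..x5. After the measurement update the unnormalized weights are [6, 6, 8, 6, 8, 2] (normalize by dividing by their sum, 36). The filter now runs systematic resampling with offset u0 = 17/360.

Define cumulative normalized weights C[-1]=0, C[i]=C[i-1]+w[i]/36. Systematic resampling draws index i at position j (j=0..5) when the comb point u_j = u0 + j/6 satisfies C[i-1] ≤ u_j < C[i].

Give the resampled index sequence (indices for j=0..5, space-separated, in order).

C = [1/6, 1/3, 5/9, 13/18, 17/18, 1]
j=0: u_0=17/360 ∈ [0, 1/6) → index 0
j=1: u_1=77/360 ∈ [1/6, 1/3) → index 1
j=2: u_2=137/360 ∈ [1/3, 5/9) → index 2
j=3: u_3=197/360 ∈ [1/3, 5/9) → index 2
j=4: u_4=257/360 ∈ [5/9, 13/18) → index 3
j=5: u_5=317/360 ∈ [13/18, 17/18) → index 4

0 1 2 2 3 4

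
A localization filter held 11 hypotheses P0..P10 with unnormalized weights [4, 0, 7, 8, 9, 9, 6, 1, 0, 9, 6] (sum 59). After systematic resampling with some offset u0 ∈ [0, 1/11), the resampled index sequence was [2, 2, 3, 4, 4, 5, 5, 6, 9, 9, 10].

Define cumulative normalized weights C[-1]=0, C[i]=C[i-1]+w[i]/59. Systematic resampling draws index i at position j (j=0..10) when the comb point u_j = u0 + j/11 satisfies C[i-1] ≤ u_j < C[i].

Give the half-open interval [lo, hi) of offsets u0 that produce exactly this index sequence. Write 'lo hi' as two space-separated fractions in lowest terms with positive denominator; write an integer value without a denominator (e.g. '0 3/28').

C = [4/59, 4/59, 11/59, 19/59, 28/59, 37/59, 43/59, 44/59, 44/59, 53/59, 1]
j=0 picked index 2: u0 ∈ [4/59, 11/59)
j=1 picked index 2: u0 ∈ [-15/649, 62/649)
j=2 picked index 3: u0 ∈ [3/649, 91/649)
j=3 picked index 4: u0 ∈ [32/649, 131/649)
j=4 picked index 4: u0 ∈ [-27/649, 72/649)
j=5 picked index 5: u0 ∈ [13/649, 112/649)
j=6 picked index 5: u0 ∈ [-46/649, 53/649)
j=7 picked index 6: u0 ∈ [-6/649, 60/649)
j=8 picked index 9: u0 ∈ [12/649, 111/649)
j=9 picked index 9: u0 ∈ [-47/649, 52/649)
j=10 picked index 10: u0 ∈ [-7/649, 1/11)
intersection: [4/59, 52/649)

4/59 52/649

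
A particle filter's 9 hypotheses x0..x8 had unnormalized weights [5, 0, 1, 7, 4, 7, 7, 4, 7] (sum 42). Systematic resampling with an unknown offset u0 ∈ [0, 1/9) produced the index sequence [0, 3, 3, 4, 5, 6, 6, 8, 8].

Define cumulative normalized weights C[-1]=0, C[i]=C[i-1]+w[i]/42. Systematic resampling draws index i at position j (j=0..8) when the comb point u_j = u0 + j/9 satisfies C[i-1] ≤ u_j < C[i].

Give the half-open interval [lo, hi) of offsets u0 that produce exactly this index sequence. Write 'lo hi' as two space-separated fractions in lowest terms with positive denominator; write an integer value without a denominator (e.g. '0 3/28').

C = [5/42, 5/42, 1/7, 13/42, 17/42, 4/7, 31/42, 5/6, 1]
j=0 picked index 0: u0 ∈ [0, 5/42)
j=1 picked index 3: u0 ∈ [2/63, 25/126)
j=2 picked index 3: u0 ∈ [-5/63, 11/126)
j=3 picked index 4: u0 ∈ [-1/42, 1/14)
j=4 picked index 5: u0 ∈ [-5/126, 8/63)
j=5 picked index 6: u0 ∈ [1/63, 23/126)
j=6 picked index 6: u0 ∈ [-2/21, 1/14)
j=7 picked index 8: u0 ∈ [1/18, 2/9)
j=8 picked index 8: u0 ∈ [-1/18, 1/9)
intersection: [1/18, 1/14)

1/18 1/14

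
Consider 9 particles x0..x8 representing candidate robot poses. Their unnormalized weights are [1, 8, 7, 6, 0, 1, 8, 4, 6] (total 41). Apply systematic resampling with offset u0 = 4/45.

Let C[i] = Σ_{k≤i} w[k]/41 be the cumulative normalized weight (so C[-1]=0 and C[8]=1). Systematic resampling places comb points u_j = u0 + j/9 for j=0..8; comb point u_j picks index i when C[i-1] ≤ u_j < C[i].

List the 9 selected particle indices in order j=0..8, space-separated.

C = [1/41, 9/41, 16/41, 22/41, 22/41, 23/41, 31/41, 35/41, 1]
j=0: u_0=4/45 ∈ [1/41, 9/41) → index 1
j=1: u_1=1/5 ∈ [1/41, 9/41) → index 1
j=2: u_2=14/45 ∈ [9/41, 16/41) → index 2
j=3: u_3=19/45 ∈ [16/41, 22/41) → index 3
j=4: u_4=8/15 ∈ [16/41, 22/41) → index 3
j=5: u_5=29/45 ∈ [23/41, 31/41) → index 6
j=6: u_6=34/45 ∈ [23/41, 31/41) → index 6
j=7: u_7=13/15 ∈ [35/41, 1) → index 8
j=8: u_8=44/45 ∈ [35/41, 1) → index 8

1 1 2 3 3 6 6 8 8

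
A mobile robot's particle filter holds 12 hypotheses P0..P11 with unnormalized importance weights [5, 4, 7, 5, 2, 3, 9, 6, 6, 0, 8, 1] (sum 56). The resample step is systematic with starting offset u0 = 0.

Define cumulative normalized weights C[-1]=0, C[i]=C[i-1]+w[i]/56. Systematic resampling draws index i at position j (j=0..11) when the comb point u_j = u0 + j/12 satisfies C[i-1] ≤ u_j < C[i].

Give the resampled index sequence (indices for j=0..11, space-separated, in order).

C = [5/56, 9/56, 2/7, 3/8, 23/56, 13/28, 5/8, 41/56, 47/56, 47/56, 55/56, 1]
j=0: u_0=0 ∈ [0, 5/56) → index 0
j=1: u_1=1/12 ∈ [0, 5/56) → index 0
j=2: u_2=1/6 ∈ [9/56, 2/7) → index 2
j=3: u_3=1/4 ∈ [9/56, 2/7) → index 2
j=4: u_4=1/3 ∈ [2/7, 3/8) → index 3
j=5: u_5=5/12 ∈ [23/56, 13/28) → index 5
j=6: u_6=1/2 ∈ [13/28, 5/8) → index 6
j=7: u_7=7/12 ∈ [13/28, 5/8) → index 6
j=8: u_8=2/3 ∈ [5/8, 41/56) → index 7
j=9: u_9=3/4 ∈ [41/56, 47/56) → index 8
j=10: u_10=5/6 ∈ [41/56, 47/56) → index 8
j=11: u_11=11/12 ∈ [47/56, 55/56) → index 10

0 0 2 2 3 5 6 6 7 8 8 10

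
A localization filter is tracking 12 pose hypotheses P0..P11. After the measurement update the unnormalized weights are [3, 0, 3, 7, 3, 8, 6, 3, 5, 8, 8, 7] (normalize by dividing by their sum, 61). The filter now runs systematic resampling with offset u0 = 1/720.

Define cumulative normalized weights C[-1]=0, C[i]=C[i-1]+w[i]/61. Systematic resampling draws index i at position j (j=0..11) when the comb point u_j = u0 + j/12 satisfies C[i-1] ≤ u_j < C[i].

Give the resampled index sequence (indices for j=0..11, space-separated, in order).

C = [3/61, 3/61, 6/61, 13/61, 16/61, 24/61, 30/61, 33/61, 38/61, 46/61, 54/61, 1]
j=0: u_0=1/720 ∈ [0, 3/61) → index 0
j=1: u_1=61/720 ∈ [3/61, 6/61) → index 2
j=2: u_2=121/720 ∈ [6/61, 13/61) → index 3
j=3: u_3=181/720 ∈ [13/61, 16/61) → index 4
j=4: u_4=241/720 ∈ [16/61, 24/61) → index 5
j=5: u_5=301/720 ∈ [24/61, 30/61) → index 6
j=6: u_6=361/720 ∈ [30/61, 33/61) → index 7
j=7: u_7=421/720 ∈ [33/61, 38/61) → index 8
j=8: u_8=481/720 ∈ [38/61, 46/61) → index 9
j=9: u_9=541/720 ∈ [38/61, 46/61) → index 9
j=10: u_10=601/720 ∈ [46/61, 54/61) → index 10
j=11: u_11=661/720 ∈ [54/61, 1) → index 11

0 2 3 4 5 6 7 8 9 9 10 11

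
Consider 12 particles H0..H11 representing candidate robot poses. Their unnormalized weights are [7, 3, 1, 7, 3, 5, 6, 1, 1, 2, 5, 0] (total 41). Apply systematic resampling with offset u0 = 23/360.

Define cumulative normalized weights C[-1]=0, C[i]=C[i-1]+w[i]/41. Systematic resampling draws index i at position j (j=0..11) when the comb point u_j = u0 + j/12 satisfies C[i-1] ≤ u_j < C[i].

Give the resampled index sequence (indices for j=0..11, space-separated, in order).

0 0 1 3 3 4 5 6 6 8 10 10

C = [7/41, 10/41, 11/41, 18/41, 21/41, 26/41, 32/41, 33/41, 34/41, 36/41, 1, 1]
j=0: u_0=23/360 ∈ [0, 7/41) → index 0
j=1: u_1=53/360 ∈ [0, 7/41) → index 0
j=2: u_2=83/360 ∈ [7/41, 10/41) → index 1
j=3: u_3=113/360 ∈ [11/41, 18/41) → index 3
j=4: u_4=143/360 ∈ [11/41, 18/41) → index 3
j=5: u_5=173/360 ∈ [18/41, 21/41) → index 4
j=6: u_6=203/360 ∈ [21/41, 26/41) → index 5
j=7: u_7=233/360 ∈ [26/41, 32/41) → index 6
j=8: u_8=263/360 ∈ [26/41, 32/41) → index 6
j=9: u_9=293/360 ∈ [33/41, 34/41) → index 8
j=10: u_10=323/360 ∈ [36/41, 1) → index 10
j=11: u_11=353/360 ∈ [36/41, 1) → index 10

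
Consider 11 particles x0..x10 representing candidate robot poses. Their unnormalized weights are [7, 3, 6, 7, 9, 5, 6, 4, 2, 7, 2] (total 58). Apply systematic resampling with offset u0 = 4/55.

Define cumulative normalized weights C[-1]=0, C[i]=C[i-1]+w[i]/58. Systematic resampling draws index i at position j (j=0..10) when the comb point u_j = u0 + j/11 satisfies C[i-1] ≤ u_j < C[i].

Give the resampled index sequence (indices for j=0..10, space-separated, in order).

0 1 2 3 4 4 5 6 7 9 10

C = [7/58, 5/29, 8/29, 23/58, 16/29, 37/58, 43/58, 47/58, 49/58, 28/29, 1]
j=0: u_0=4/55 ∈ [0, 7/58) → index 0
j=1: u_1=9/55 ∈ [7/58, 5/29) → index 1
j=2: u_2=14/55 ∈ [5/29, 8/29) → index 2
j=3: u_3=19/55 ∈ [8/29, 23/58) → index 3
j=4: u_4=24/55 ∈ [23/58, 16/29) → index 4
j=5: u_5=29/55 ∈ [23/58, 16/29) → index 4
j=6: u_6=34/55 ∈ [16/29, 37/58) → index 5
j=7: u_7=39/55 ∈ [37/58, 43/58) → index 6
j=8: u_8=4/5 ∈ [43/58, 47/58) → index 7
j=9: u_9=49/55 ∈ [49/58, 28/29) → index 9
j=10: u_10=54/55 ∈ [28/29, 1) → index 10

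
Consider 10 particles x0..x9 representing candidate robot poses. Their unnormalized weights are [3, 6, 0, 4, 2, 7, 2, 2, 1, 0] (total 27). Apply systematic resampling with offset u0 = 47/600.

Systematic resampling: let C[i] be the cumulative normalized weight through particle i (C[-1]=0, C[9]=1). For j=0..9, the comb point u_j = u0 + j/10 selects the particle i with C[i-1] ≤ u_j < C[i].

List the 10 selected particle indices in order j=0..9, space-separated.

0 1 1 3 3 5 5 5 6 8

C = [1/9, 1/3, 1/3, 13/27, 5/9, 22/27, 8/9, 26/27, 1, 1]
j=0: u_0=47/600 ∈ [0, 1/9) → index 0
j=1: u_1=107/600 ∈ [1/9, 1/3) → index 1
j=2: u_2=167/600 ∈ [1/9, 1/3) → index 1
j=3: u_3=227/600 ∈ [1/3, 13/27) → index 3
j=4: u_4=287/600 ∈ [1/3, 13/27) → index 3
j=5: u_5=347/600 ∈ [5/9, 22/27) → index 5
j=6: u_6=407/600 ∈ [5/9, 22/27) → index 5
j=7: u_7=467/600 ∈ [5/9, 22/27) → index 5
j=8: u_8=527/600 ∈ [22/27, 8/9) → index 6
j=9: u_9=587/600 ∈ [26/27, 1) → index 8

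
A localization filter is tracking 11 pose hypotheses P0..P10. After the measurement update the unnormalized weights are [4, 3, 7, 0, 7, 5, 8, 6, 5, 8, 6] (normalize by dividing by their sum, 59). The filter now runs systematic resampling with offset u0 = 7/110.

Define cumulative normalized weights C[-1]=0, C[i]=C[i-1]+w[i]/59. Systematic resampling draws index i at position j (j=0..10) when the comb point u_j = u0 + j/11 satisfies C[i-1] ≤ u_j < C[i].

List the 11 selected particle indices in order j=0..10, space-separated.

0 2 4 4 5 6 7 8 9 9 10

C = [4/59, 7/59, 14/59, 14/59, 21/59, 26/59, 34/59, 40/59, 45/59, 53/59, 1]
j=0: u_0=7/110 ∈ [0, 4/59) → index 0
j=1: u_1=17/110 ∈ [7/59, 14/59) → index 2
j=2: u_2=27/110 ∈ [14/59, 21/59) → index 4
j=3: u_3=37/110 ∈ [14/59, 21/59) → index 4
j=4: u_4=47/110 ∈ [21/59, 26/59) → index 5
j=5: u_5=57/110 ∈ [26/59, 34/59) → index 6
j=6: u_6=67/110 ∈ [34/59, 40/59) → index 7
j=7: u_7=7/10 ∈ [40/59, 45/59) → index 8
j=8: u_8=87/110 ∈ [45/59, 53/59) → index 9
j=9: u_9=97/110 ∈ [45/59, 53/59) → index 9
j=10: u_10=107/110 ∈ [53/59, 1) → index 10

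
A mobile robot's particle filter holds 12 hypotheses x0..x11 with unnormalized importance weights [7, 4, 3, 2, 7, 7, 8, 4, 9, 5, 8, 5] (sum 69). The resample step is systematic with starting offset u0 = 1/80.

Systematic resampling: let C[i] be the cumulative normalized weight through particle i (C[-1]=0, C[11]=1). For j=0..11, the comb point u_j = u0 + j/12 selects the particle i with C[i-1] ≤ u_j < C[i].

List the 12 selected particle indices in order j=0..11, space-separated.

0 0 2 4 5 5 6 7 8 9 10 11

C = [7/69, 11/69, 14/69, 16/69, 1/3, 10/23, 38/69, 14/23, 17/23, 56/69, 64/69, 1]
j=0: u_0=1/80 ∈ [0, 7/69) → index 0
j=1: u_1=23/240 ∈ [0, 7/69) → index 0
j=2: u_2=43/240 ∈ [11/69, 14/69) → index 2
j=3: u_3=21/80 ∈ [16/69, 1/3) → index 4
j=4: u_4=83/240 ∈ [1/3, 10/23) → index 5
j=5: u_5=103/240 ∈ [1/3, 10/23) → index 5
j=6: u_6=41/80 ∈ [10/23, 38/69) → index 6
j=7: u_7=143/240 ∈ [38/69, 14/23) → index 7
j=8: u_8=163/240 ∈ [14/23, 17/23) → index 8
j=9: u_9=61/80 ∈ [17/23, 56/69) → index 9
j=10: u_10=203/240 ∈ [56/69, 64/69) → index 10
j=11: u_11=223/240 ∈ [64/69, 1) → index 11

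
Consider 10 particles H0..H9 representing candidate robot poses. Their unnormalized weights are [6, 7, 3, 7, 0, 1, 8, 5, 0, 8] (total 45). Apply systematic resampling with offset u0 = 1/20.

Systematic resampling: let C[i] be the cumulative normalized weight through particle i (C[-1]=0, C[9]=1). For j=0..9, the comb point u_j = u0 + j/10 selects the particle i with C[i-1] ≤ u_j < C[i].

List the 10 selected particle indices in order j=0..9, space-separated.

0 1 1 2 3 6 6 7 9 9

C = [2/15, 13/45, 16/45, 23/45, 23/45, 8/15, 32/45, 37/45, 37/45, 1]
j=0: u_0=1/20 ∈ [0, 2/15) → index 0
j=1: u_1=3/20 ∈ [2/15, 13/45) → index 1
j=2: u_2=1/4 ∈ [2/15, 13/45) → index 1
j=3: u_3=7/20 ∈ [13/45, 16/45) → index 2
j=4: u_4=9/20 ∈ [16/45, 23/45) → index 3
j=5: u_5=11/20 ∈ [8/15, 32/45) → index 6
j=6: u_6=13/20 ∈ [8/15, 32/45) → index 6
j=7: u_7=3/4 ∈ [32/45, 37/45) → index 7
j=8: u_8=17/20 ∈ [37/45, 1) → index 9
j=9: u_9=19/20 ∈ [37/45, 1) → index 9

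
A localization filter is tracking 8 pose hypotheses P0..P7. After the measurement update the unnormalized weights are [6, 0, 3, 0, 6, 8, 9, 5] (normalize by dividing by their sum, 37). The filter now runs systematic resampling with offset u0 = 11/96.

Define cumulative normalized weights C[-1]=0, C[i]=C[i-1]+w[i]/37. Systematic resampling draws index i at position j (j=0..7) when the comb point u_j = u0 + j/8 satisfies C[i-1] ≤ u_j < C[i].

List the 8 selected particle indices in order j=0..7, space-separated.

C = [6/37, 6/37, 9/37, 9/37, 15/37, 23/37, 32/37, 1]
j=0: u_0=11/96 ∈ [0, 6/37) → index 0
j=1: u_1=23/96 ∈ [6/37, 9/37) → index 2
j=2: u_2=35/96 ∈ [9/37, 15/37) → index 4
j=3: u_3=47/96 ∈ [15/37, 23/37) → index 5
j=4: u_4=59/96 ∈ [15/37, 23/37) → index 5
j=5: u_5=71/96 ∈ [23/37, 32/37) → index 6
j=6: u_6=83/96 ∈ [23/37, 32/37) → index 6
j=7: u_7=95/96 ∈ [32/37, 1) → index 7

0 2 4 5 5 6 6 7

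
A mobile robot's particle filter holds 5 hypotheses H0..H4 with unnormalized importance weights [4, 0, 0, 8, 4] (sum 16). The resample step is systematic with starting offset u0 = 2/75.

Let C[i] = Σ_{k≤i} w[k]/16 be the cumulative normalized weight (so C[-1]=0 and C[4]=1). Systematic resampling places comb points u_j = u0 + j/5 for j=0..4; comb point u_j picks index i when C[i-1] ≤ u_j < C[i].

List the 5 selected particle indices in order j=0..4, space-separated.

0 0 3 3 4

C = [1/4, 1/4, 1/4, 3/4, 1]
j=0: u_0=2/75 ∈ [0, 1/4) → index 0
j=1: u_1=17/75 ∈ [0, 1/4) → index 0
j=2: u_2=32/75 ∈ [1/4, 3/4) → index 3
j=3: u_3=47/75 ∈ [1/4, 3/4) → index 3
j=4: u_4=62/75 ∈ [3/4, 1) → index 4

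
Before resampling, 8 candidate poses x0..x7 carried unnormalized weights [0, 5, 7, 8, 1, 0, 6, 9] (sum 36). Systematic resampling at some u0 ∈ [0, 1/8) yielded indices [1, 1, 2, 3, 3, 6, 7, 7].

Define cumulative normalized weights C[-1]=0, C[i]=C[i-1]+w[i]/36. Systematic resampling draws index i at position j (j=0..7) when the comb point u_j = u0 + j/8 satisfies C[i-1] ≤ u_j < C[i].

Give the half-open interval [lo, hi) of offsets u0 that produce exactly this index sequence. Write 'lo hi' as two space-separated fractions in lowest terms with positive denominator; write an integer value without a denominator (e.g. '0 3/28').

0 1/72

C = [0, 5/36, 1/3, 5/9, 7/12, 7/12, 3/4, 1]
j=0 picked index 1: u0 ∈ [0, 5/36)
j=1 picked index 1: u0 ∈ [-1/8, 1/72)
j=2 picked index 2: u0 ∈ [-1/9, 1/12)
j=3 picked index 3: u0 ∈ [-1/24, 13/72)
j=4 picked index 3: u0 ∈ [-1/6, 1/18)
j=5 picked index 6: u0 ∈ [-1/24, 1/8)
j=6 picked index 7: u0 ∈ [0, 1/4)
j=7 picked index 7: u0 ∈ [-1/8, 1/8)
intersection: [0, 1/72)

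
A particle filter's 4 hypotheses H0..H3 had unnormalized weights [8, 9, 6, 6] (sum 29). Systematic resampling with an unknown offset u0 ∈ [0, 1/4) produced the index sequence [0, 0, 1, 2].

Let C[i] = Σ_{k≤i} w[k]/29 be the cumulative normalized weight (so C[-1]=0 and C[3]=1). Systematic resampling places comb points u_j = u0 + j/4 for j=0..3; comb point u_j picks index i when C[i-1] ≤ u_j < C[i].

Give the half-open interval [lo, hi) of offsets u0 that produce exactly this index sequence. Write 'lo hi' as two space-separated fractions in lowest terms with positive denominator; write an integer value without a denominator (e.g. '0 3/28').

0 3/116

C = [8/29, 17/29, 23/29, 1]
j=0 picked index 0: u0 ∈ [0, 8/29)
j=1 picked index 0: u0 ∈ [-1/4, 3/116)
j=2 picked index 1: u0 ∈ [-13/58, 5/58)
j=3 picked index 2: u0 ∈ [-19/116, 5/116)
intersection: [0, 3/116)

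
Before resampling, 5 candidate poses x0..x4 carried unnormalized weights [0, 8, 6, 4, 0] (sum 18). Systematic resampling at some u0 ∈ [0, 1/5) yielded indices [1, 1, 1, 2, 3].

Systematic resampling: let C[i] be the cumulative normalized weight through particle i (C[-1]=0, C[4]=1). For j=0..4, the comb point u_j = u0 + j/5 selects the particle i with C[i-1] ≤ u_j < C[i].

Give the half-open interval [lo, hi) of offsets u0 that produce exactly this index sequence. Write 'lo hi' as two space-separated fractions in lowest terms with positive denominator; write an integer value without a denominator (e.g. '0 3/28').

0 2/45

C = [0, 4/9, 7/9, 1, 1]
j=0 picked index 1: u0 ∈ [0, 4/9)
j=1 picked index 1: u0 ∈ [-1/5, 11/45)
j=2 picked index 1: u0 ∈ [-2/5, 2/45)
j=3 picked index 2: u0 ∈ [-7/45, 8/45)
j=4 picked index 3: u0 ∈ [-1/45, 1/5)
intersection: [0, 2/45)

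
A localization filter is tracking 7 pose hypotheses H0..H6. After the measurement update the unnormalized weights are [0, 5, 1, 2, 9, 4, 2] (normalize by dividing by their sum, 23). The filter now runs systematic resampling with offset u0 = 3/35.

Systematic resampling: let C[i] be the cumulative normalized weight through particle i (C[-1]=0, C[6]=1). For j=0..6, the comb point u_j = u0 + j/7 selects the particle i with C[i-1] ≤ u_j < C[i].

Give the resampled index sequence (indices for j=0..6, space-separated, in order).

1 2 4 4 4 5 6

C = [0, 5/23, 6/23, 8/23, 17/23, 21/23, 1]
j=0: u_0=3/35 ∈ [0, 5/23) → index 1
j=1: u_1=8/35 ∈ [5/23, 6/23) → index 2
j=2: u_2=13/35 ∈ [8/23, 17/23) → index 4
j=3: u_3=18/35 ∈ [8/23, 17/23) → index 4
j=4: u_4=23/35 ∈ [8/23, 17/23) → index 4
j=5: u_5=4/5 ∈ [17/23, 21/23) → index 5
j=6: u_6=33/35 ∈ [21/23, 1) → index 6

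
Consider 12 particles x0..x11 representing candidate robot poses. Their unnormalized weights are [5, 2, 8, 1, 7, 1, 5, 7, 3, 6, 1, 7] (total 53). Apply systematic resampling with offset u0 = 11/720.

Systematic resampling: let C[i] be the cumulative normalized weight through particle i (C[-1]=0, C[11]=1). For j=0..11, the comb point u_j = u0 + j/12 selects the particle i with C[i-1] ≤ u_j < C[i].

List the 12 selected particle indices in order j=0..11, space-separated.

0 1 2 2 4 4 6 7 8 9 9 11

C = [5/53, 7/53, 15/53, 16/53, 23/53, 24/53, 29/53, 36/53, 39/53, 45/53, 46/53, 1]
j=0: u_0=11/720 ∈ [0, 5/53) → index 0
j=1: u_1=71/720 ∈ [5/53, 7/53) → index 1
j=2: u_2=131/720 ∈ [7/53, 15/53) → index 2
j=3: u_3=191/720 ∈ [7/53, 15/53) → index 2
j=4: u_4=251/720 ∈ [16/53, 23/53) → index 4
j=5: u_5=311/720 ∈ [16/53, 23/53) → index 4
j=6: u_6=371/720 ∈ [24/53, 29/53) → index 6
j=7: u_7=431/720 ∈ [29/53, 36/53) → index 7
j=8: u_8=491/720 ∈ [36/53, 39/53) → index 8
j=9: u_9=551/720 ∈ [39/53, 45/53) → index 9
j=10: u_10=611/720 ∈ [39/53, 45/53) → index 9
j=11: u_11=671/720 ∈ [46/53, 1) → index 11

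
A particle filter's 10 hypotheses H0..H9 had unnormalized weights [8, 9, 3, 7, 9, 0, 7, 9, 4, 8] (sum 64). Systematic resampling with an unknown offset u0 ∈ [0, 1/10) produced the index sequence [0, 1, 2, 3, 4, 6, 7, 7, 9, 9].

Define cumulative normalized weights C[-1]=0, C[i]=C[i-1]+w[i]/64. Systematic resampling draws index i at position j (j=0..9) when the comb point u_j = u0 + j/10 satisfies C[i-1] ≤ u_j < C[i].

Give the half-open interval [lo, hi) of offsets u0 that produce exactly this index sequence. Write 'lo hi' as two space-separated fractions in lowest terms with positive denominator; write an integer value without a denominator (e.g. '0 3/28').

3/40 1/10

C = [1/8, 17/64, 5/16, 27/64, 9/16, 9/16, 43/64, 13/16, 7/8, 1]
j=0 picked index 0: u0 ∈ [0, 1/8)
j=1 picked index 1: u0 ∈ [1/40, 53/320)
j=2 picked index 2: u0 ∈ [21/320, 9/80)
j=3 picked index 3: u0 ∈ [1/80, 39/320)
j=4 picked index 4: u0 ∈ [7/320, 13/80)
j=5 picked index 6: u0 ∈ [1/16, 11/64)
j=6 picked index 7: u0 ∈ [23/320, 17/80)
j=7 picked index 7: u0 ∈ [-9/320, 9/80)
j=8 picked index 9: u0 ∈ [3/40, 1/5)
j=9 picked index 9: u0 ∈ [-1/40, 1/10)
intersection: [3/40, 1/10)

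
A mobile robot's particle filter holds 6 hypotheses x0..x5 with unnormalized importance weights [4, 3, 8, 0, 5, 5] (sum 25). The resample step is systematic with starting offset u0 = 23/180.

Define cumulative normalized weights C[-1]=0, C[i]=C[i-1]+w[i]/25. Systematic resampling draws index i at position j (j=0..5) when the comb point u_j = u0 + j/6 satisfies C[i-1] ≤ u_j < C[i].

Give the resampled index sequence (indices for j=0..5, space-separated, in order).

C = [4/25, 7/25, 3/5, 3/5, 4/5, 1]
j=0: u_0=23/180 ∈ [0, 4/25) → index 0
j=1: u_1=53/180 ∈ [7/25, 3/5) → index 2
j=2: u_2=83/180 ∈ [7/25, 3/5) → index 2
j=3: u_3=113/180 ∈ [3/5, 4/5) → index 4
j=4: u_4=143/180 ∈ [3/5, 4/5) → index 4
j=5: u_5=173/180 ∈ [4/5, 1) → index 5

0 2 2 4 4 5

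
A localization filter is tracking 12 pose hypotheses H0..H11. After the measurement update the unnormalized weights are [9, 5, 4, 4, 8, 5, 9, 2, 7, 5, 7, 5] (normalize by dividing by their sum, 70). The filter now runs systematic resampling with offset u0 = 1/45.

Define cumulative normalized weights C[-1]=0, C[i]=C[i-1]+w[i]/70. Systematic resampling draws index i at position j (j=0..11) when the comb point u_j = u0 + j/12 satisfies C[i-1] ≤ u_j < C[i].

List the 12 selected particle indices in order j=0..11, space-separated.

0 0 1 3 4 5 6 6 8 9 10 11

C = [9/70, 1/5, 9/35, 11/35, 3/7, 1/2, 22/35, 23/35, 53/70, 29/35, 13/14, 1]
j=0: u_0=1/45 ∈ [0, 9/70) → index 0
j=1: u_1=19/180 ∈ [0, 9/70) → index 0
j=2: u_2=17/90 ∈ [9/70, 1/5) → index 1
j=3: u_3=49/180 ∈ [9/35, 11/35) → index 3
j=4: u_4=16/45 ∈ [11/35, 3/7) → index 4
j=5: u_5=79/180 ∈ [3/7, 1/2) → index 5
j=6: u_6=47/90 ∈ [1/2, 22/35) → index 6
j=7: u_7=109/180 ∈ [1/2, 22/35) → index 6
j=8: u_8=31/45 ∈ [23/35, 53/70) → index 8
j=9: u_9=139/180 ∈ [53/70, 29/35) → index 9
j=10: u_10=77/90 ∈ [29/35, 13/14) → index 10
j=11: u_11=169/180 ∈ [13/14, 1) → index 11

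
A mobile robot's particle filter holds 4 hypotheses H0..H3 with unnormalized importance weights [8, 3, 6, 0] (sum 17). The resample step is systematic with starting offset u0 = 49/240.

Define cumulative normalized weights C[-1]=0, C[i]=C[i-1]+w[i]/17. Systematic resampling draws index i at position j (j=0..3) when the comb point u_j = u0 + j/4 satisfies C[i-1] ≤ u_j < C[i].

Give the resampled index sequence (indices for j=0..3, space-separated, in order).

0 0 2 2

C = [8/17, 11/17, 1, 1]
j=0: u_0=49/240 ∈ [0, 8/17) → index 0
j=1: u_1=109/240 ∈ [0, 8/17) → index 0
j=2: u_2=169/240 ∈ [11/17, 1) → index 2
j=3: u_3=229/240 ∈ [11/17, 1) → index 2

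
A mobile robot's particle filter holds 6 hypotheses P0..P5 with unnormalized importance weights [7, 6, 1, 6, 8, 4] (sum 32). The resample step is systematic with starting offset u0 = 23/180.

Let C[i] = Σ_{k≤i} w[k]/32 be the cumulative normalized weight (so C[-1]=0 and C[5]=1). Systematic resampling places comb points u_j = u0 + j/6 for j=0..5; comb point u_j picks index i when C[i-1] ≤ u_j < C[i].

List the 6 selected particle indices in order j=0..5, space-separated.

0 1 3 4 4 5

C = [7/32, 13/32, 7/16, 5/8, 7/8, 1]
j=0: u_0=23/180 ∈ [0, 7/32) → index 0
j=1: u_1=53/180 ∈ [7/32, 13/32) → index 1
j=2: u_2=83/180 ∈ [7/16, 5/8) → index 3
j=3: u_3=113/180 ∈ [5/8, 7/8) → index 4
j=4: u_4=143/180 ∈ [5/8, 7/8) → index 4
j=5: u_5=173/180 ∈ [7/8, 1) → index 5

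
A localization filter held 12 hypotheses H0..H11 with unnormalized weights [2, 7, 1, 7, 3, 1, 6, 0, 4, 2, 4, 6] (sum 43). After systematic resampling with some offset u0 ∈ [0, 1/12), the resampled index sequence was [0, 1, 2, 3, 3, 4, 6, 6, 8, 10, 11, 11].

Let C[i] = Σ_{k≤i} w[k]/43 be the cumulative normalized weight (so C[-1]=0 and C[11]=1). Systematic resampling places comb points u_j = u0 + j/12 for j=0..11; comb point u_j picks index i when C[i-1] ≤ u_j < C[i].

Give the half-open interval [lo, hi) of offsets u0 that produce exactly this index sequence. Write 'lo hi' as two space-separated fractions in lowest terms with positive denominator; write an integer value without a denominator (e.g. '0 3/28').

11/258 23/516

C = [2/43, 9/43, 10/43, 17/43, 20/43, 21/43, 27/43, 27/43, 31/43, 33/43, 37/43, 1]
j=0 picked index 0: u0 ∈ [0, 2/43)
j=1 picked index 1: u0 ∈ [-19/516, 65/516)
j=2 picked index 2: u0 ∈ [11/258, 17/258)
j=3 picked index 3: u0 ∈ [-3/172, 25/172)
j=4 picked index 3: u0 ∈ [-13/129, 8/129)
j=5 picked index 4: u0 ∈ [-11/516, 25/516)
j=6 picked index 6: u0 ∈ [-1/86, 11/86)
j=7 picked index 6: u0 ∈ [-49/516, 23/516)
j=8 picked index 8: u0 ∈ [-5/129, 7/129)
j=9 picked index 10: u0 ∈ [3/172, 19/172)
j=10 picked index 11: u0 ∈ [7/258, 1/6)
j=11 picked index 11: u0 ∈ [-29/516, 1/12)
intersection: [11/258, 23/516)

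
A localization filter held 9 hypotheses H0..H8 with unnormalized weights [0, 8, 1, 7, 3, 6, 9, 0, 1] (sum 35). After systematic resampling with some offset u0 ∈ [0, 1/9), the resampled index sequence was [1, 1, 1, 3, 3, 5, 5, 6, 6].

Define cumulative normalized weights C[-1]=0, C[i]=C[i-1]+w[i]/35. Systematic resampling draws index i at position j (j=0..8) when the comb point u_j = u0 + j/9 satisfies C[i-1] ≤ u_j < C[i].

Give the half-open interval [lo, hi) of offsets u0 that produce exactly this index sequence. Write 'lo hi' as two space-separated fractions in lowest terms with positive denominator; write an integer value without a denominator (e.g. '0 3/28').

0 2/315

C = [0, 8/35, 9/35, 16/35, 19/35, 5/7, 34/35, 34/35, 1]
j=0 picked index 1: u0 ∈ [0, 8/35)
j=1 picked index 1: u0 ∈ [-1/9, 37/315)
j=2 picked index 1: u0 ∈ [-2/9, 2/315)
j=3 picked index 3: u0 ∈ [-8/105, 13/105)
j=4 picked index 3: u0 ∈ [-59/315, 4/315)
j=5 picked index 5: u0 ∈ [-4/315, 10/63)
j=6 picked index 5: u0 ∈ [-13/105, 1/21)
j=7 picked index 6: u0 ∈ [-4/63, 61/315)
j=8 picked index 6: u0 ∈ [-11/63, 26/315)
intersection: [0, 2/315)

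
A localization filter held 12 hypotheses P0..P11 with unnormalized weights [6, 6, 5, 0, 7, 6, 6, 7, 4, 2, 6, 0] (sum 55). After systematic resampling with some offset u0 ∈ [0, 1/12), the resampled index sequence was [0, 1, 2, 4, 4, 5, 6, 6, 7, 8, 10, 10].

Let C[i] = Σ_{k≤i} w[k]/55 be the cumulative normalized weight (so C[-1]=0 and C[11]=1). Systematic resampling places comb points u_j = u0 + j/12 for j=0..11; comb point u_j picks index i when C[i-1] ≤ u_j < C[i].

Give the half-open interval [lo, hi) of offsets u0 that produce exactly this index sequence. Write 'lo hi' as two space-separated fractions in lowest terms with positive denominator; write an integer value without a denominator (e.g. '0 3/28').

C = [6/55, 12/55, 17/55, 17/55, 24/55, 6/11, 36/55, 43/55, 47/55, 49/55, 1, 1]
j=0 picked index 0: u0 ∈ [0, 6/55)
j=1 picked index 1: u0 ∈ [17/660, 89/660)
j=2 picked index 2: u0 ∈ [17/330, 47/330)
j=3 picked index 4: u0 ∈ [13/220, 41/220)
j=4 picked index 4: u0 ∈ [-4/165, 17/165)
j=5 picked index 5: u0 ∈ [13/660, 17/132)
j=6 picked index 6: u0 ∈ [1/22, 17/110)
j=7 picked index 6: u0 ∈ [-5/132, 47/660)
j=8 picked index 7: u0 ∈ [-2/165, 19/165)
j=9 picked index 8: u0 ∈ [7/220, 23/220)
j=10 picked index 10: u0 ∈ [19/330, 1/6)
j=11 picked index 10: u0 ∈ [-17/660, 1/12)
intersection: [13/220, 47/660)

13/220 47/660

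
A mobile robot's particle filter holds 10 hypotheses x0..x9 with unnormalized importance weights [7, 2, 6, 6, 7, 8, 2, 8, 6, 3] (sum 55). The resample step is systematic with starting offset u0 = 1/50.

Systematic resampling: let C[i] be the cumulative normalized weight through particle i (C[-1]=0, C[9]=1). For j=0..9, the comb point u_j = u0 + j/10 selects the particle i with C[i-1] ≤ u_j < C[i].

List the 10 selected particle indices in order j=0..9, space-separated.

C = [7/55, 9/55, 3/11, 21/55, 28/55, 36/55, 38/55, 46/55, 52/55, 1]
j=0: u_0=1/50 ∈ [0, 7/55) → index 0
j=1: u_1=3/25 ∈ [0, 7/55) → index 0
j=2: u_2=11/50 ∈ [9/55, 3/11) → index 2
j=3: u_3=8/25 ∈ [3/11, 21/55) → index 3
j=4: u_4=21/50 ∈ [21/55, 28/55) → index 4
j=5: u_5=13/25 ∈ [28/55, 36/55) → index 5
j=6: u_6=31/50 ∈ [28/55, 36/55) → index 5
j=7: u_7=18/25 ∈ [38/55, 46/55) → index 7
j=8: u_8=41/50 ∈ [38/55, 46/55) → index 7
j=9: u_9=23/25 ∈ [46/55, 52/55) → index 8

0 0 2 3 4 5 5 7 7 8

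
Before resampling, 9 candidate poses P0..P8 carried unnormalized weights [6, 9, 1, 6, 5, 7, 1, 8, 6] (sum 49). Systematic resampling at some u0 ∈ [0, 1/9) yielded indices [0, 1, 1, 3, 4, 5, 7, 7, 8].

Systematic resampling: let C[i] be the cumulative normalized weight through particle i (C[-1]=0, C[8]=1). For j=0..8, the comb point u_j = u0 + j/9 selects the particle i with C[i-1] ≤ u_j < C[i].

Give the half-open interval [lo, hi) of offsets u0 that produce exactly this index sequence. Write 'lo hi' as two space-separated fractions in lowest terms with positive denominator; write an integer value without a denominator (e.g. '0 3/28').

C = [6/49, 15/49, 16/49, 22/49, 27/49, 34/49, 5/7, 43/49, 1]
j=0 picked index 0: u0 ∈ [0, 6/49)
j=1 picked index 1: u0 ∈ [5/441, 86/441)
j=2 picked index 1: u0 ∈ [-44/441, 37/441)
j=3 picked index 3: u0 ∈ [-1/147, 17/147)
j=4 picked index 4: u0 ∈ [2/441, 47/441)
j=5 picked index 5: u0 ∈ [-2/441, 61/441)
j=6 picked index 7: u0 ∈ [1/21, 31/147)
j=7 picked index 7: u0 ∈ [-4/63, 44/441)
j=8 picked index 8: u0 ∈ [-5/441, 1/9)
intersection: [1/21, 37/441)

1/21 37/441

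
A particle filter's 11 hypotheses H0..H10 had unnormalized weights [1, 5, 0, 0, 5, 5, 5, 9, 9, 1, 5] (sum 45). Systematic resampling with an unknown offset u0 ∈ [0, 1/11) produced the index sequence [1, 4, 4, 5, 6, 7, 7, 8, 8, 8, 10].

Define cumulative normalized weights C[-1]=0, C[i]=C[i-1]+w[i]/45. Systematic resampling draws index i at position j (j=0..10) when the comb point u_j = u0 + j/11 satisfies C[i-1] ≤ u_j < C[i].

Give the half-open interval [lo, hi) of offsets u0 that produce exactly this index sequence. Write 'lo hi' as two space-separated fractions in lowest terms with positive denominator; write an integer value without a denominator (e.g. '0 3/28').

C = [1/45, 2/15, 2/15, 2/15, 11/45, 16/45, 7/15, 2/3, 13/15, 8/9, 1]
j=0 picked index 1: u0 ∈ [1/45, 2/15)
j=1 picked index 4: u0 ∈ [7/165, 76/495)
j=2 picked index 4: u0 ∈ [-8/165, 31/495)
j=3 picked index 5: u0 ∈ [-14/495, 41/495)
j=4 picked index 6: u0 ∈ [-4/495, 17/165)
j=5 picked index 7: u0 ∈ [2/165, 7/33)
j=6 picked index 7: u0 ∈ [-13/165, 4/33)
j=7 picked index 8: u0 ∈ [1/33, 38/165)
j=8 picked index 8: u0 ∈ [-2/33, 23/165)
j=9 picked index 8: u0 ∈ [-5/33, 8/165)
j=10 picked index 10: u0 ∈ [-2/99, 1/11)
intersection: [7/165, 8/165)

7/165 8/165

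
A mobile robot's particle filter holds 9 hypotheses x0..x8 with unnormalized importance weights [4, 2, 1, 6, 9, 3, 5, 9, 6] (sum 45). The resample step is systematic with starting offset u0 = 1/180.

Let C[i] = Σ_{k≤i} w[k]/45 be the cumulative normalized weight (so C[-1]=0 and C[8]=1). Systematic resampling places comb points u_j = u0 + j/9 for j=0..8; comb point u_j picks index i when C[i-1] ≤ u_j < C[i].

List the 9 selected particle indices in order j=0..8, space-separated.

C = [4/45, 2/15, 7/45, 13/45, 22/45, 5/9, 2/3, 13/15, 1]
j=0: u_0=1/180 ∈ [0, 4/45) → index 0
j=1: u_1=7/60 ∈ [4/45, 2/15) → index 1
j=2: u_2=41/180 ∈ [7/45, 13/45) → index 3
j=3: u_3=61/180 ∈ [13/45, 22/45) → index 4
j=4: u_4=9/20 ∈ [13/45, 22/45) → index 4
j=5: u_5=101/180 ∈ [5/9, 2/3) → index 6
j=6: u_6=121/180 ∈ [2/3, 13/15) → index 7
j=7: u_7=47/60 ∈ [2/3, 13/15) → index 7
j=8: u_8=161/180 ∈ [13/15, 1) → index 8

0 1 3 4 4 6 7 7 8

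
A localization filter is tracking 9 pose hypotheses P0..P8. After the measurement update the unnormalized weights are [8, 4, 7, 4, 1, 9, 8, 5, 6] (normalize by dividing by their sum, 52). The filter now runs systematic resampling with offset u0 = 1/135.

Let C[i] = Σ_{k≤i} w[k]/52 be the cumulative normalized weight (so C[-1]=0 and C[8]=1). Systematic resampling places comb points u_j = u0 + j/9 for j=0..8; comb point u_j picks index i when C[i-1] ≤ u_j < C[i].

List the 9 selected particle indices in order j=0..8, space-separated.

0 0 1 2 4 5 6 6 8

C = [2/13, 3/13, 19/52, 23/52, 6/13, 33/52, 41/52, 23/26, 1]
j=0: u_0=1/135 ∈ [0, 2/13) → index 0
j=1: u_1=16/135 ∈ [0, 2/13) → index 0
j=2: u_2=31/135 ∈ [2/13, 3/13) → index 1
j=3: u_3=46/135 ∈ [3/13, 19/52) → index 2
j=4: u_4=61/135 ∈ [23/52, 6/13) → index 4
j=5: u_5=76/135 ∈ [6/13, 33/52) → index 5
j=6: u_6=91/135 ∈ [33/52, 41/52) → index 6
j=7: u_7=106/135 ∈ [33/52, 41/52) → index 6
j=8: u_8=121/135 ∈ [23/26, 1) → index 8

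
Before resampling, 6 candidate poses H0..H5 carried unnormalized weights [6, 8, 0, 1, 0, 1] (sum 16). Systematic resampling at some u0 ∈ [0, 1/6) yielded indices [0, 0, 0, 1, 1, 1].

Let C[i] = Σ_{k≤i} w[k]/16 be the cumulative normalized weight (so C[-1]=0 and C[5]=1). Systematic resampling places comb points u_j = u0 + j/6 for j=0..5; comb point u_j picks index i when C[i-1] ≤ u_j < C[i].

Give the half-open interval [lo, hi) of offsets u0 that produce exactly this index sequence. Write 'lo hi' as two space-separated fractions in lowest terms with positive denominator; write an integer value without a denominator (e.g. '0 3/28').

C = [3/8, 7/8, 7/8, 15/16, 15/16, 1]
j=0 picked index 0: u0 ∈ [0, 3/8)
j=1 picked index 0: u0 ∈ [-1/6, 5/24)
j=2 picked index 0: u0 ∈ [-1/3, 1/24)
j=3 picked index 1: u0 ∈ [-1/8, 3/8)
j=4 picked index 1: u0 ∈ [-7/24, 5/24)
j=5 picked index 1: u0 ∈ [-11/24, 1/24)
intersection: [0, 1/24)

0 1/24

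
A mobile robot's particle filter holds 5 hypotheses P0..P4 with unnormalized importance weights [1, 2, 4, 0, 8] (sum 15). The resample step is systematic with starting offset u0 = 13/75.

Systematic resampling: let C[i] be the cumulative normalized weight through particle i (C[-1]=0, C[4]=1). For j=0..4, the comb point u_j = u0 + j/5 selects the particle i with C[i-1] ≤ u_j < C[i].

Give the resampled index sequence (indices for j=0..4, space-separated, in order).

C = [1/15, 1/5, 7/15, 7/15, 1]
j=0: u_0=13/75 ∈ [1/15, 1/5) → index 1
j=1: u_1=28/75 ∈ [1/5, 7/15) → index 2
j=2: u_2=43/75 ∈ [7/15, 1) → index 4
j=3: u_3=58/75 ∈ [7/15, 1) → index 4
j=4: u_4=73/75 ∈ [7/15, 1) → index 4

1 2 4 4 4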